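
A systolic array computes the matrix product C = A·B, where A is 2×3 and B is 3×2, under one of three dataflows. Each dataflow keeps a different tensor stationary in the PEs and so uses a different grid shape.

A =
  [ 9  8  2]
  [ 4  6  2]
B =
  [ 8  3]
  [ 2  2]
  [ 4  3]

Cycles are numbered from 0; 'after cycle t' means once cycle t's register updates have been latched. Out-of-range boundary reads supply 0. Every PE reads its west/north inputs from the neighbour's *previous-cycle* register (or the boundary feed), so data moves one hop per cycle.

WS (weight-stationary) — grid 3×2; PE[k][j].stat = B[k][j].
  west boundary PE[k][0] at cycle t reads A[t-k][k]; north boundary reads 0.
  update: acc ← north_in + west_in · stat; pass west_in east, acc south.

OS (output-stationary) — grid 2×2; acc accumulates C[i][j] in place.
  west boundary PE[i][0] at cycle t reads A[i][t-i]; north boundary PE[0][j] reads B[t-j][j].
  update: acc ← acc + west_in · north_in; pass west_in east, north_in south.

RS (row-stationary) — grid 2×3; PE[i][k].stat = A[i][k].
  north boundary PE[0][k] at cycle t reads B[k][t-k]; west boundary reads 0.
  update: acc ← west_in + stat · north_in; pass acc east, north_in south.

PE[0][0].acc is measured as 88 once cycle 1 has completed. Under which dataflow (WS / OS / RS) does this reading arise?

dataflow = OS

— WS: 3×2; PE[0][0] trace:
  after 0 — PE[0][0] acc=72, pass-E 9, pass-S 72
  after 1 — PE[0][0] acc=32, pass-E 4, pass-S 32
— OS: 2×2; PE[0][0] trace:
  after 0 — PE[0][0] acc=72, pass-E 9, pass-S 8
  after 1 — PE[0][0] acc=88, pass-E 8, pass-S 2
— RS: 2×3; PE[0][0] trace:
  after 0 — PE[0][0] acc=72, pass-E 72, pass-S 8
  after 1 — PE[0][0] acc=27, pass-E 27, pass-S 3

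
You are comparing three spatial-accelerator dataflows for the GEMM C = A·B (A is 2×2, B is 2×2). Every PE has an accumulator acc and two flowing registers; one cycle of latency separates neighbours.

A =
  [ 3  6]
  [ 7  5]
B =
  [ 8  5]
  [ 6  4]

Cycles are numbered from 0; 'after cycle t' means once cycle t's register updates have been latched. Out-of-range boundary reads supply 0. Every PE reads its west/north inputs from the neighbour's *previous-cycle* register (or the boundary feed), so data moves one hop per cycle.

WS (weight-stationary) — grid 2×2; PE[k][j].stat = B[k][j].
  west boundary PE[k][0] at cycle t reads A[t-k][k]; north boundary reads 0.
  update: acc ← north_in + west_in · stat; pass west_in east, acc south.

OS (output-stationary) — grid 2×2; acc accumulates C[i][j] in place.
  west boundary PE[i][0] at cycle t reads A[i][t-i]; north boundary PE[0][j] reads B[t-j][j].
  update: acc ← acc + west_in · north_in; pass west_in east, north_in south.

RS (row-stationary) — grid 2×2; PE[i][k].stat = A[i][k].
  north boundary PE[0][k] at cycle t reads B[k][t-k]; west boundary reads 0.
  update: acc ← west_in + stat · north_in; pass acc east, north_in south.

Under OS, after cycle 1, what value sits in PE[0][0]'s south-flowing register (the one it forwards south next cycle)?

register = 6

OS 2×2: PE[0][0] cycle-by-cycle (with neighbour feeds):
  c0 r0c0: 24 / 3 / 8
  c1 r0c0: 60 / 6 / 6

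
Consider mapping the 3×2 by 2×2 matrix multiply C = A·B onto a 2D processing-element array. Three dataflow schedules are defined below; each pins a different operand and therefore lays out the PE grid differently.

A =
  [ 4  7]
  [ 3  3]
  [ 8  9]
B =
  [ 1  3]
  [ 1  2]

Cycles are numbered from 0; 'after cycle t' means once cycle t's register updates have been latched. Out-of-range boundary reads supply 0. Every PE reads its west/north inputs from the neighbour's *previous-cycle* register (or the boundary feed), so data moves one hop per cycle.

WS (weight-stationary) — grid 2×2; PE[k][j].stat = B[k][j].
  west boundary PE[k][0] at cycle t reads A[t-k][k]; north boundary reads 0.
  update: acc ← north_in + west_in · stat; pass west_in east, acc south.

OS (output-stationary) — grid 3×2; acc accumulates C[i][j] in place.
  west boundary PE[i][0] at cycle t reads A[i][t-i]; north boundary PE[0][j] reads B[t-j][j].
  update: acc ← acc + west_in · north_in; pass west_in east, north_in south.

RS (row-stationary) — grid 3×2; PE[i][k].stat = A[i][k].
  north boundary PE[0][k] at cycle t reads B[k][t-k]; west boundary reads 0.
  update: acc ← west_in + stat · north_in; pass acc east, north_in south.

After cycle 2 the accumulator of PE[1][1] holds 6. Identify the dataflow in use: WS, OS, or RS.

dataflow = RS

Under WS (2×2), PE[1][1]:
  after 0 — PE[1][1] acc=0, pass-E 0, pass-S 0
  after 1 — PE[1][1] acc=0, pass-E 0, pass-S 0
  after 2 — PE[1][1] acc=26, pass-E 7, pass-S 26
Under OS (3×2), PE[1][1]:
  after 0 — PE[1][1] acc=0, pass-E 0, pass-S 0
  after 1 — PE[1][1] acc=0, pass-E 0, pass-S 0
  after 2 — PE[1][1] acc=9, pass-E 3, pass-S 3
Under RS (3×2), PE[1][1]:
  after 0 — PE[1][1] acc=0, pass-E 0, pass-S 0
  after 1 — PE[1][1] acc=0, pass-E 0, pass-S 0
  after 2 — PE[1][1] acc=6, pass-E 6, pass-S 1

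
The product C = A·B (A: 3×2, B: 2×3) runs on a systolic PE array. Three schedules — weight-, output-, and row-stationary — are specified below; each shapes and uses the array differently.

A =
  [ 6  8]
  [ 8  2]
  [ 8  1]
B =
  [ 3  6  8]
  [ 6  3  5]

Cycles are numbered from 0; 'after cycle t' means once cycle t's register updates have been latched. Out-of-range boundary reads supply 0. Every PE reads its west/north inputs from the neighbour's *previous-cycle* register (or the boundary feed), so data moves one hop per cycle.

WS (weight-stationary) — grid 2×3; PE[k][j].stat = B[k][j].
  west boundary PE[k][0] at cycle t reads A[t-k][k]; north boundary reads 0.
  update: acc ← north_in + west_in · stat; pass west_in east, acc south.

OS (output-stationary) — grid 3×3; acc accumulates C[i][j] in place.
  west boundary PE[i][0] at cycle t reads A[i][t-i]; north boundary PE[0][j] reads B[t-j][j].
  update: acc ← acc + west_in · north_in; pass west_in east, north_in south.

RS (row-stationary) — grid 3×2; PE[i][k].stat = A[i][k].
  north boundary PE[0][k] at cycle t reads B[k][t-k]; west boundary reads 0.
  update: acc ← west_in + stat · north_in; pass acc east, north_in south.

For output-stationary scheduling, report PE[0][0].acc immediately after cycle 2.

PE[0][0].acc = 66

OS 3×3: PE[0][0] cycle-by-cycle (with neighbour feeds):
  [0] (0,0) acc=18 (h:6 v:3)
  [1] (0,0) acc=66 (h:8 v:6)
  [2] (0,0) acc=66 (h:0 v:0)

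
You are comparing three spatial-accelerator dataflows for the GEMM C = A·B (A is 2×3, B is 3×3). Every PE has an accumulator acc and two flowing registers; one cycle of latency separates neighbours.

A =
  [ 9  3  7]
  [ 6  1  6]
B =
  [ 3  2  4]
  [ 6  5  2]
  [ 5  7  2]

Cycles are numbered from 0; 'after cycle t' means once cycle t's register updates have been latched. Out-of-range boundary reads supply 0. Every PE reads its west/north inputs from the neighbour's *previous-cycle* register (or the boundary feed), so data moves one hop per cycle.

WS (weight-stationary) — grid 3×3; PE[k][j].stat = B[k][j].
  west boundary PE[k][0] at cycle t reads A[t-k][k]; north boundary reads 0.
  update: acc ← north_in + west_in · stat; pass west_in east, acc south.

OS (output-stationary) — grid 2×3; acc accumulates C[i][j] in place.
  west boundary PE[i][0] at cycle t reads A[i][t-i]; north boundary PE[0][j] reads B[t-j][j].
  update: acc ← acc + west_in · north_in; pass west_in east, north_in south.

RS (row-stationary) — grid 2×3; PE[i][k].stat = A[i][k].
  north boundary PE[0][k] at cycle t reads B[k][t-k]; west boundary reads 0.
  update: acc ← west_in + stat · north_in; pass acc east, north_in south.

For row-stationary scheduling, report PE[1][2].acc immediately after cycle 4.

Tracing RS — 2×3 array, target PE[1][2]:
  [0] (0,2) acc=0 (h:0 v:0)
  [0] (1,1) acc=0 (h:0 v:0)
  [0] (1,2) acc=0 (h:0 v:0)
  [1] (0,2) acc=0 (h:0 v:0)
  [1] (1,1) acc=0 (h:0 v:0)
  [1] (1,2) acc=0 (h:0 v:0)
  [2] (0,2) acc=80 (h:80 v:5)
  [2] (1,1) acc=24 (h:24 v:6)
  [2] (1,2) acc=0 (h:0 v:0)
  [3] (0,2) acc=82 (h:82 v:7)
  [3] (1,1) acc=17 (h:17 v:5)
  [3] (1,2) acc=54 (h:54 v:5)
  [4] (0,2) acc=56 (h:56 v:2)
  [4] (1,1) acc=26 (h:26 v:2)
  [4] (1,2) acc=59 (h:59 v:7)

PE[1][2].acc = 59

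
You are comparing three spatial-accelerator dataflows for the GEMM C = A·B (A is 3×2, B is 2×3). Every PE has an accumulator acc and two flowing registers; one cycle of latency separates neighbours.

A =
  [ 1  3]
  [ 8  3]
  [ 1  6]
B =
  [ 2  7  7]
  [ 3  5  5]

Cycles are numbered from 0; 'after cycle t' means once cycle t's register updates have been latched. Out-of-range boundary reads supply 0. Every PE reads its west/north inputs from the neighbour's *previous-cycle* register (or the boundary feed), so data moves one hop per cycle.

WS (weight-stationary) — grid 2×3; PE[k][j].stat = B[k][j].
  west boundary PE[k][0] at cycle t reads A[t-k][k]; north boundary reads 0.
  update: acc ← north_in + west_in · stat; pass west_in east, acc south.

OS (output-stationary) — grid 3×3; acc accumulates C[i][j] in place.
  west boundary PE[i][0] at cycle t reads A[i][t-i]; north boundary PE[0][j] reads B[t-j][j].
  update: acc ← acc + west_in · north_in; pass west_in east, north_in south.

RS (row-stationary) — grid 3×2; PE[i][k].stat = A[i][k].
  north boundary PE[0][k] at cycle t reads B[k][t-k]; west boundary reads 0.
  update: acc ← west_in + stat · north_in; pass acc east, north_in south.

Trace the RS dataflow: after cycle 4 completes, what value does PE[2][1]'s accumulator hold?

PE[2][1].acc = 37

RS 3×2: PE[2][1] cycle-by-cycle (with neighbour feeds):
  step 0 · PE1,1: acc=0; fwd→0 fwd↓0
  step 0 · PE2,0: acc=0; fwd→0 fwd↓0
  step 0 · PE2,1: acc=0; fwd→0 fwd↓0
  step 1 · PE1,1: acc=0; fwd→0 fwd↓0
  step 1 · PE2,0: acc=0; fwd→0 fwd↓0
  step 1 · PE2,1: acc=0; fwd→0 fwd↓0
  step 2 · PE1,1: acc=25; fwd→25 fwd↓3
  step 2 · PE2,0: acc=2; fwd→2 fwd↓2
  step 2 · PE2,1: acc=0; fwd→0 fwd↓0
  step 3 · PE1,1: acc=71; fwd→71 fwd↓5
  step 3 · PE2,0: acc=7; fwd→7 fwd↓7
  step 3 · PE2,1: acc=20; fwd→20 fwd↓3
  step 4 · PE1,1: acc=71; fwd→71 fwd↓5
  step 4 · PE2,0: acc=7; fwd→7 fwd↓7
  step 4 · PE2,1: acc=37; fwd→37 fwd↓5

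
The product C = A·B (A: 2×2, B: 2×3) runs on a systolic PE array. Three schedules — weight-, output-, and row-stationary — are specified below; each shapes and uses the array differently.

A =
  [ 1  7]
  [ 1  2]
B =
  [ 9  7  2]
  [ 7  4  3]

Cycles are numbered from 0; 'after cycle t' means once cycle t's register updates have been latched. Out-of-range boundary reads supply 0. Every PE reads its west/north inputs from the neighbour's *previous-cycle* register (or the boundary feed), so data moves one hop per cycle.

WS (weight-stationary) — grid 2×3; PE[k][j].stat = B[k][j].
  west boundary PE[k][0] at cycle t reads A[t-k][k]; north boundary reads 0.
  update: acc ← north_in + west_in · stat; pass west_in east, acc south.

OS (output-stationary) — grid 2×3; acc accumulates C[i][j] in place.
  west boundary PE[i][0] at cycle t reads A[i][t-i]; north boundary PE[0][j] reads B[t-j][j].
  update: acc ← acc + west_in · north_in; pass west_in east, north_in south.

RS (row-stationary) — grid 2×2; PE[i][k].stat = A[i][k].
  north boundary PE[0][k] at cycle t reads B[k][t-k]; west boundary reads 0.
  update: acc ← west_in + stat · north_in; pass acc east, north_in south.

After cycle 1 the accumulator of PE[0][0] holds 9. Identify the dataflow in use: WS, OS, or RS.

WS (2×3 grid), PE[0][0]:
  cycle 0: PE[0][0] → acc 9, east 1, south 9
  cycle 1: PE[0][0] → acc 9, east 1, south 9
OS (2×3 grid), PE[0][0]:
  cycle 0: PE[0][0] → acc 9, east 1, south 9
  cycle 1: PE[0][0] → acc 58, east 7, south 7
RS (2×2 grid), PE[0][0]:
  cycle 0: PE[0][0] → acc 9, east 9, south 9
  cycle 1: PE[0][0] → acc 7, east 7, south 7

dataflow = WS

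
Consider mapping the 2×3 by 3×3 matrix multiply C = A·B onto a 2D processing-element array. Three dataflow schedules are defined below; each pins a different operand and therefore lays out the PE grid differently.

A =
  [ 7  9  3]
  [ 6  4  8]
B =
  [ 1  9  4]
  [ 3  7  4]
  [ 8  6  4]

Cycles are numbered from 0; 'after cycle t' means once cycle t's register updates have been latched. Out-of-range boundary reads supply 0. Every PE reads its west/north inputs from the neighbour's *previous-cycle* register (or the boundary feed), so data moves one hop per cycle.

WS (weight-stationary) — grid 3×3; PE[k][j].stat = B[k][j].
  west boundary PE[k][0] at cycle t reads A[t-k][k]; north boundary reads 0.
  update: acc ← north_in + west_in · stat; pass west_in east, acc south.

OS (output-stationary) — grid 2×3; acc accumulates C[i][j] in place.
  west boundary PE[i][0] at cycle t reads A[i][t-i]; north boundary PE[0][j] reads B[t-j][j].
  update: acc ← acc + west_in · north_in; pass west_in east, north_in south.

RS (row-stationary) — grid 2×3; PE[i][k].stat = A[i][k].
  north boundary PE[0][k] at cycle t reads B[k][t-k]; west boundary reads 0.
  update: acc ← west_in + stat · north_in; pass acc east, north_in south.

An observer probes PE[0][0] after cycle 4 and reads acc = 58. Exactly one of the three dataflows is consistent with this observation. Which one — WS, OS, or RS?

WS [3×3] PE[0][0] across cycles:
  step 0 · PE0,0: acc=7; fwd→7 fwd↓7
  step 1 · PE0,0: acc=6; fwd→6 fwd↓6
  step 2 · PE0,0: acc=0; fwd→0 fwd↓0
  step 3 · PE0,0: acc=0; fwd→0 fwd↓0
  step 4 · PE0,0: acc=0; fwd→0 fwd↓0
OS [2×3] PE[0][0] across cycles:
  step 0 · PE0,0: acc=7; fwd→7 fwd↓1
  step 1 · PE0,0: acc=34; fwd→9 fwd↓3
  step 2 · PE0,0: acc=58; fwd→3 fwd↓8
  step 3 · PE0,0: acc=58; fwd→0 fwd↓0
  step 4 · PE0,0: acc=58; fwd→0 fwd↓0
RS [2×3] PE[0][0] across cycles:
  step 0 · PE0,0: acc=7; fwd→7 fwd↓1
  step 1 · PE0,0: acc=63; fwd→63 fwd↓9
  step 2 · PE0,0: acc=28; fwd→28 fwd↓4
  step 3 · PE0,0: acc=0; fwd→0 fwd↓0
  step 4 · PE0,0: acc=0; fwd→0 fwd↓0

dataflow = OS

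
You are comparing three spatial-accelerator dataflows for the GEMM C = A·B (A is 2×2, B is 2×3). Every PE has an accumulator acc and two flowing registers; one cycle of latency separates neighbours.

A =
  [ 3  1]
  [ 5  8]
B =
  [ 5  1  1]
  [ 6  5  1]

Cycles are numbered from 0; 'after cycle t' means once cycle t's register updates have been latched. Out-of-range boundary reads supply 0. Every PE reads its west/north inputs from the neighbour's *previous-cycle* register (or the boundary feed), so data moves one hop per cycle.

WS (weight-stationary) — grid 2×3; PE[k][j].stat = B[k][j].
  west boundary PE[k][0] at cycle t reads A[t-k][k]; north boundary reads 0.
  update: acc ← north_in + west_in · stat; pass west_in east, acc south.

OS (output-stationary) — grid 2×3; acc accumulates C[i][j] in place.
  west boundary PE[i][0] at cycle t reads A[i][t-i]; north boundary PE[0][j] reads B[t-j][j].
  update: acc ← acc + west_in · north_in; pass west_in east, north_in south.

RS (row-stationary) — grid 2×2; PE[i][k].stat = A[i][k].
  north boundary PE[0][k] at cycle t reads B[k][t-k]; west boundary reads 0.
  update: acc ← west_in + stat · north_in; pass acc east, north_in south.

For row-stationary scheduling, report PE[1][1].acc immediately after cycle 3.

PE[1][1].acc = 45

RS on a 2×2 grid — tracing PE[1][1] and its feeders:
  0: (0,1).acc=0  regs=<0,0>
  0: (1,0).acc=0  regs=<0,0>
  0: (1,1).acc=0  regs=<0,0>
  1: (0,1).acc=21  regs=<21,6>
  1: (1,0).acc=25  regs=<25,5>
  1: (1,1).acc=0  regs=<0,0>
  2: (0,1).acc=8  regs=<8,5>
  2: (1,0).acc=5  regs=<5,1>
  2: (1,1).acc=73  regs=<73,6>
  3: (0,1).acc=4  regs=<4,1>
  3: (1,0).acc=5  regs=<5,1>
  3: (1,1).acc=45  regs=<45,5>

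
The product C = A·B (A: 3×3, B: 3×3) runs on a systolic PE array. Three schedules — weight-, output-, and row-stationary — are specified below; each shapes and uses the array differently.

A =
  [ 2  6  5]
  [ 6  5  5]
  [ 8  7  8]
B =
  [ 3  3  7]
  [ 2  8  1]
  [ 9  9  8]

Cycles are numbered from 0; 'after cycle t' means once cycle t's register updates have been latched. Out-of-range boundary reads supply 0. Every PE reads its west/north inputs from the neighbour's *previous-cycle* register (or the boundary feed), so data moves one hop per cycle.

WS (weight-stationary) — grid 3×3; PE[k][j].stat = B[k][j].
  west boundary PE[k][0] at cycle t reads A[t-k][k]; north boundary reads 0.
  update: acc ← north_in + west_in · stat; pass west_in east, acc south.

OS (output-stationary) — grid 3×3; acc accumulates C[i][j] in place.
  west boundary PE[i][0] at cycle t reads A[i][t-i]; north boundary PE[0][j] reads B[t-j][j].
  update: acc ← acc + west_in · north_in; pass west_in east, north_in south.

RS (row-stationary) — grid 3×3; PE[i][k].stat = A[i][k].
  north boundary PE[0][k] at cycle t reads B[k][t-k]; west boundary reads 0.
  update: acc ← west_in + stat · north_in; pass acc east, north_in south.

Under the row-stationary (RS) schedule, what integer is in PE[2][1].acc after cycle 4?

PE[2][1].acc = 80

Tracing RS — 3×3 array, target PE[2][1]:
  t=0 PE[1][1]: acc=0 h=0 v=0
  t=0 PE[2][0]: acc=0 h=0 v=0
  t=0 PE[2][1]: acc=0 h=0 v=0
  t=1 PE[1][1]: acc=0 h=0 v=0
  t=1 PE[2][0]: acc=0 h=0 v=0
  t=1 PE[2][1]: acc=0 h=0 v=0
  t=2 PE[1][1]: acc=28 h=28 v=2
  t=2 PE[2][0]: acc=24 h=24 v=3
  t=2 PE[2][1]: acc=0 h=0 v=0
  t=3 PE[1][1]: acc=58 h=58 v=8
  t=3 PE[2][0]: acc=24 h=24 v=3
  t=3 PE[2][1]: acc=38 h=38 v=2
  t=4 PE[1][1]: acc=47 h=47 v=1
  t=4 PE[2][0]: acc=56 h=56 v=7
  t=4 PE[2][1]: acc=80 h=80 v=8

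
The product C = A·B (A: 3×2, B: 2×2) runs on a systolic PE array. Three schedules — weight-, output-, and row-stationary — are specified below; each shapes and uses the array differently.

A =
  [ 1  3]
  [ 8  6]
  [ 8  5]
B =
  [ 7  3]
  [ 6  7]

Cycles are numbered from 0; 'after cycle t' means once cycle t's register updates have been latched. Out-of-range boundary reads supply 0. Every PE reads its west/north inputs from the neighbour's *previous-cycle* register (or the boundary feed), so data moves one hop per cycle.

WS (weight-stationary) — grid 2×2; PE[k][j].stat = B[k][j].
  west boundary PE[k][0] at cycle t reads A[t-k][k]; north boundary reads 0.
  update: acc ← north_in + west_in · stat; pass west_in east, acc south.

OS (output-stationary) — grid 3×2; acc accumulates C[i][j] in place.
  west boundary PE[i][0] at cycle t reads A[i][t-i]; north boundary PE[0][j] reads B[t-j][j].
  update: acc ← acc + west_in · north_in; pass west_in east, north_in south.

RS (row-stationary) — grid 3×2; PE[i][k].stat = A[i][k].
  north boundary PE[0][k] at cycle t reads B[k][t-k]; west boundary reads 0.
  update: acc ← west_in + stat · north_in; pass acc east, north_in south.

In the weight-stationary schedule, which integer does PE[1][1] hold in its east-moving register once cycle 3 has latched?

register = 6

WS on a 2×2 grid — tracing PE[1][1] and its feeders:
  [0] (0,1) acc=0 (h:0 v:0)
  [0] (1,0) acc=0 (h:0 v:0)
  [0] (1,1) acc=0 (h:0 v:0)
  [1] (0,1) acc=3 (h:1 v:3)
  [1] (1,0) acc=25 (h:3 v:25)
  [1] (1,1) acc=0 (h:0 v:0)
  [2] (0,1) acc=24 (h:8 v:24)
  [2] (1,0) acc=92 (h:6 v:92)
  [2] (1,1) acc=24 (h:3 v:24)
  [3] (0,1) acc=24 (h:8 v:24)
  [3] (1,0) acc=86 (h:5 v:86)
  [3] (1,1) acc=66 (h:6 v:66)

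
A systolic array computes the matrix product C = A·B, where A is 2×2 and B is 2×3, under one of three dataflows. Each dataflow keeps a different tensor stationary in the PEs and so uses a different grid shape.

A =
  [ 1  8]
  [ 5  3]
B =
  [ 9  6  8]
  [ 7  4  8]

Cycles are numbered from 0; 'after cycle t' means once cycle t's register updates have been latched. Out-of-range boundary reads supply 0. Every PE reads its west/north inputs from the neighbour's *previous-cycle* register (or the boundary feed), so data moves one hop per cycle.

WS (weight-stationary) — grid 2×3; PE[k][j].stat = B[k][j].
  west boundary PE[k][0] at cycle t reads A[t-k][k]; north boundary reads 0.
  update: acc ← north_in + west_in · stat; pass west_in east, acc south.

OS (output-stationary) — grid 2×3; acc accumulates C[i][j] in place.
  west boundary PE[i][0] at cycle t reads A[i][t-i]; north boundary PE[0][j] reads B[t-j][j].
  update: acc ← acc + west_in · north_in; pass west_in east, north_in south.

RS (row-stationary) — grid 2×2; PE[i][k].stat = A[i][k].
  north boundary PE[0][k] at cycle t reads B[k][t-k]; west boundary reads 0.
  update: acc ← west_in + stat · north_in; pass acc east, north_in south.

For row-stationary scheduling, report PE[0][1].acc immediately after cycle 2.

Tracing RS — 2×2 array, target PE[0][1]:
  c0 r0c0: 9 / 9 / 9
  c0 r0c1: 0 / 0 / 0
  c1 r0c0: 6 / 6 / 6
  c1 r0c1: 65 / 65 / 7
  c2 r0c0: 8 / 8 / 8
  c2 r0c1: 38 / 38 / 4

PE[0][1].acc = 38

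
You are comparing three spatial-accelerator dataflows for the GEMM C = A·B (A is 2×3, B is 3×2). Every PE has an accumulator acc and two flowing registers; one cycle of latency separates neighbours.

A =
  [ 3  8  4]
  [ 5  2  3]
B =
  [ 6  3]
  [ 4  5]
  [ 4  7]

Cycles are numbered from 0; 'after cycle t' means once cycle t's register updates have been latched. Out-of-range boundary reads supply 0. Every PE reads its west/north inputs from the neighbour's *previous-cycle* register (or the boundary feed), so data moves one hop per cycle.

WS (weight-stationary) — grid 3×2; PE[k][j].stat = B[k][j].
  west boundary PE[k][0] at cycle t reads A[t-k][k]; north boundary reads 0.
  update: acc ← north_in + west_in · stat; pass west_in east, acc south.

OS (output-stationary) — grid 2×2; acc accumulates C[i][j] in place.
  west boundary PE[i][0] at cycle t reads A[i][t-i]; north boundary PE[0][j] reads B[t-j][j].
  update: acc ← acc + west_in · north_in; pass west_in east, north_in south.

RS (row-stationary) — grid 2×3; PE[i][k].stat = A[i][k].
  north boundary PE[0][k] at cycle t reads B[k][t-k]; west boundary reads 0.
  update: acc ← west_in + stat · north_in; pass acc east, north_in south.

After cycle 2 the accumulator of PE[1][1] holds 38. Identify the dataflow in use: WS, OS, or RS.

WS [3×2] PE[1][1] across cycles:
  step 0 · PE1,1: acc=0; fwd→0 fwd↓0
  step 1 · PE1,1: acc=0; fwd→0 fwd↓0
  step 2 · PE1,1: acc=49; fwd→8 fwd↓49
OS [2×2] PE[1][1] across cycles:
  step 0 · PE1,1: acc=0; fwd→0 fwd↓0
  step 1 · PE1,1: acc=0; fwd→0 fwd↓0
  step 2 · PE1,1: acc=15; fwd→5 fwd↓3
RS [2×3] PE[1][1] across cycles:
  step 0 · PE1,1: acc=0; fwd→0 fwd↓0
  step 1 · PE1,1: acc=0; fwd→0 fwd↓0
  step 2 · PE1,1: acc=38; fwd→38 fwd↓4

dataflow = RS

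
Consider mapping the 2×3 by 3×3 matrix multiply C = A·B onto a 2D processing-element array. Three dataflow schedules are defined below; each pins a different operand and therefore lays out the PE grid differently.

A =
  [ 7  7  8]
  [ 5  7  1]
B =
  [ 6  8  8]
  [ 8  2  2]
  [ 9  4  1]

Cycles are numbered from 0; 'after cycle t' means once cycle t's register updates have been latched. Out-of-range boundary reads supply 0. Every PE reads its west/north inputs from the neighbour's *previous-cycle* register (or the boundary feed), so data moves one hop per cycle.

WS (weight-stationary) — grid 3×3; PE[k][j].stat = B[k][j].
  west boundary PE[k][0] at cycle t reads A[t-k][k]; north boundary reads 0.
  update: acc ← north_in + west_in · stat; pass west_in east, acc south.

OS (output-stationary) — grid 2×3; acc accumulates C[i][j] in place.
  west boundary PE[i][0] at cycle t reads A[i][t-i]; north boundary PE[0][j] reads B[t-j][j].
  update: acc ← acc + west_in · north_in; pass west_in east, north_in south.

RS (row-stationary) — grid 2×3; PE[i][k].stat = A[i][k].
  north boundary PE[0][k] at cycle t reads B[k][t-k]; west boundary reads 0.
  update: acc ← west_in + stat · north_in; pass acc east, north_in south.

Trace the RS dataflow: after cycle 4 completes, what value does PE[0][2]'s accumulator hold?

RS (2×3). Following PE[0][2] plus its west/north inputs:
  t=0 PE[0][1]: acc=0 h=0 v=0
  t=0 PE[0][2]: acc=0 h=0 v=0
  t=1 PE[0][1]: acc=98 h=98 v=8
  t=1 PE[0][2]: acc=0 h=0 v=0
  t=2 PE[0][1]: acc=70 h=70 v=2
  t=2 PE[0][2]: acc=170 h=170 v=9
  t=3 PE[0][1]: acc=70 h=70 v=2
  t=3 PE[0][2]: acc=102 h=102 v=4
  t=4 PE[0][1]: acc=0 h=0 v=0
  t=4 PE[0][2]: acc=78 h=78 v=1

PE[0][2].acc = 78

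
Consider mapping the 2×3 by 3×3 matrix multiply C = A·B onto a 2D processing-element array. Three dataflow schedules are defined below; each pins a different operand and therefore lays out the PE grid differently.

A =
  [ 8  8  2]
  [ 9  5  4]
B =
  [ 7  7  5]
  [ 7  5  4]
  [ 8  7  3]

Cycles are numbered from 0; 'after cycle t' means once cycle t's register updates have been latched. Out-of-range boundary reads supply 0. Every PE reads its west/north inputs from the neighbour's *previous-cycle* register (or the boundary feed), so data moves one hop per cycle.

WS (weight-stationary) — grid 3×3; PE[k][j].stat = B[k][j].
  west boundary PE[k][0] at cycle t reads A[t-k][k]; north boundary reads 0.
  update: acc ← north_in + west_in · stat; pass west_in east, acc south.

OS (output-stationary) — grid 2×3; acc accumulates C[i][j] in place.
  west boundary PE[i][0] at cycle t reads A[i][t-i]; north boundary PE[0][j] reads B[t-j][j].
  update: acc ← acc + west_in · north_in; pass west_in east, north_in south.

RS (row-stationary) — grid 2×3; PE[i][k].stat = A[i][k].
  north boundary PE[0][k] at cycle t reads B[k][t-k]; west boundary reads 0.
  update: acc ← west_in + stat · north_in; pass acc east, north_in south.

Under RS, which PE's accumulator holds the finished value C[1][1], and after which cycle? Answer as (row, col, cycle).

(row, col, cycle) = (1, 2, 4)

RS: C[1][1] accumulates in PE[1][2]:
  0: (1,2).acc=0  regs=<0,0>
  1: (1,2).acc=0  regs=<0,0>
  2: (1,2).acc=0  regs=<0,0>
  3: (1,2).acc=130  regs=<130,8>
  4: (1,2).acc=116  regs=<116,7>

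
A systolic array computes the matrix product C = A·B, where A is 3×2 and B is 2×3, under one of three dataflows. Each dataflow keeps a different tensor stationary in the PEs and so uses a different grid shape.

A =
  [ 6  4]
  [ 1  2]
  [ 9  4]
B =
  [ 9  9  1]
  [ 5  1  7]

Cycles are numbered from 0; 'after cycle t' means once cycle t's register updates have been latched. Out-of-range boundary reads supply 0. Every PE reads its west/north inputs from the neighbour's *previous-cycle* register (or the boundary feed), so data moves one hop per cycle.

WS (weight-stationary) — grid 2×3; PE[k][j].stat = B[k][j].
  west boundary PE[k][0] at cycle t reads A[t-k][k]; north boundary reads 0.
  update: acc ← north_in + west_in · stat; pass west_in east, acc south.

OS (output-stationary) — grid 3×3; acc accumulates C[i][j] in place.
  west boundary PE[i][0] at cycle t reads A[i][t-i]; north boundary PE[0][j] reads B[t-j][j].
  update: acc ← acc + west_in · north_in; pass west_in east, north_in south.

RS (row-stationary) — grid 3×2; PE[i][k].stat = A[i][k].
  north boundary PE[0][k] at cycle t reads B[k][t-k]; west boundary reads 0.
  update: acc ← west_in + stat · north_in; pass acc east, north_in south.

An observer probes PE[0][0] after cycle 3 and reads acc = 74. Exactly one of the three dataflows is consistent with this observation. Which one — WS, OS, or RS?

WS (2×3 grid), PE[0][0]:
  cycle 0: PE[0][0] → acc 54, east 6, south 54
  cycle 1: PE[0][0] → acc 9, east 1, south 9
  cycle 2: PE[0][0] → acc 81, east 9, south 81
  cycle 3: PE[0][0] → acc 0, east 0, south 0
OS (3×3 grid), PE[0][0]:
  cycle 0: PE[0][0] → acc 54, east 6, south 9
  cycle 1: PE[0][0] → acc 74, east 4, south 5
  cycle 2: PE[0][0] → acc 74, east 0, south 0
  cycle 3: PE[0][0] → acc 74, east 0, south 0
RS (3×2 grid), PE[0][0]:
  cycle 0: PE[0][0] → acc 54, east 54, south 9
  cycle 1: PE[0][0] → acc 54, east 54, south 9
  cycle 2: PE[0][0] → acc 6, east 6, south 1
  cycle 3: PE[0][0] → acc 0, east 0, south 0

dataflow = OS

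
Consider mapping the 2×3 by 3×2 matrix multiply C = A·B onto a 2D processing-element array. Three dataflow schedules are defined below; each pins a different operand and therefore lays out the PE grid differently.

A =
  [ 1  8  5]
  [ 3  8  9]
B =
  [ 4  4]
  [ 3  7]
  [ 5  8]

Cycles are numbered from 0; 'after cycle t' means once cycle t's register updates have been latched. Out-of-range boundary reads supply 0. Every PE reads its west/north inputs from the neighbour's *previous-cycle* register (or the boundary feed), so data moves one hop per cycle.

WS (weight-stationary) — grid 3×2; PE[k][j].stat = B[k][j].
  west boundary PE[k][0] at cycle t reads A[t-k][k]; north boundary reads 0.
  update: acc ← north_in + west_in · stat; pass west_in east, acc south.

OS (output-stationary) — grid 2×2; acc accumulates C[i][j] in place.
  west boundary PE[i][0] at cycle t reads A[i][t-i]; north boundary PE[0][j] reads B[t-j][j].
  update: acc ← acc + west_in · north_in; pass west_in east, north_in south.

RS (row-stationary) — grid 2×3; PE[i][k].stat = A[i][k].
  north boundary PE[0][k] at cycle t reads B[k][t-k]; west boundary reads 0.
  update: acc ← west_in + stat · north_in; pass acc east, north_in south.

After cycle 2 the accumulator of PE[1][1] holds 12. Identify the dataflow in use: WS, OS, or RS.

Under WS (3×2), PE[1][1]:
  step 0 · PE1,1: acc=0; fwd→0 fwd↓0
  step 1 · PE1,1: acc=0; fwd→0 fwd↓0
  step 2 · PE1,1: acc=60; fwd→8 fwd↓60
Under OS (2×2), PE[1][1]:
  step 0 · PE1,1: acc=0; fwd→0 fwd↓0
  step 1 · PE1,1: acc=0; fwd→0 fwd↓0
  step 2 · PE1,1: acc=12; fwd→3 fwd↓4
Under RS (2×3), PE[1][1]:
  step 0 · PE1,1: acc=0; fwd→0 fwd↓0
  step 1 · PE1,1: acc=0; fwd→0 fwd↓0
  step 2 · PE1,1: acc=36; fwd→36 fwd↓3

dataflow = OS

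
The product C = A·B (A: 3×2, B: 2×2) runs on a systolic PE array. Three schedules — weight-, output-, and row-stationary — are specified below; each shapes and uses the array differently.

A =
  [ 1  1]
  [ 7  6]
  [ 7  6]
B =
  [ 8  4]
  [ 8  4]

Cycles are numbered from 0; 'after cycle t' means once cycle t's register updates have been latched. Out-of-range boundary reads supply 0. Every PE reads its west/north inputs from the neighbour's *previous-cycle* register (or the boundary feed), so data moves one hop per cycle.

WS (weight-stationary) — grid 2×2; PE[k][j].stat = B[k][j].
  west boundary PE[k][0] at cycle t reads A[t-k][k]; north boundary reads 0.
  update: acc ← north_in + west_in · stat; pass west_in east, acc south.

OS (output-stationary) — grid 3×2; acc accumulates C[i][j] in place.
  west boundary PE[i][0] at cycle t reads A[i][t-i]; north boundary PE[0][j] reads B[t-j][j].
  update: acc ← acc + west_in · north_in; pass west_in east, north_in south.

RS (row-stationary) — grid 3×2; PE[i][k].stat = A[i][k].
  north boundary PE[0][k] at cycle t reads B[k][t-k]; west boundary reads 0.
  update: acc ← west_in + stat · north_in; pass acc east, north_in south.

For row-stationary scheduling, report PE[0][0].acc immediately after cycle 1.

RS on a 3×2 grid — tracing PE[0][0] and its feeders:
  t=0 PE[0][0]: acc=8 h=8 v=8
  t=1 PE[0][0]: acc=4 h=4 v=4

PE[0][0].acc = 4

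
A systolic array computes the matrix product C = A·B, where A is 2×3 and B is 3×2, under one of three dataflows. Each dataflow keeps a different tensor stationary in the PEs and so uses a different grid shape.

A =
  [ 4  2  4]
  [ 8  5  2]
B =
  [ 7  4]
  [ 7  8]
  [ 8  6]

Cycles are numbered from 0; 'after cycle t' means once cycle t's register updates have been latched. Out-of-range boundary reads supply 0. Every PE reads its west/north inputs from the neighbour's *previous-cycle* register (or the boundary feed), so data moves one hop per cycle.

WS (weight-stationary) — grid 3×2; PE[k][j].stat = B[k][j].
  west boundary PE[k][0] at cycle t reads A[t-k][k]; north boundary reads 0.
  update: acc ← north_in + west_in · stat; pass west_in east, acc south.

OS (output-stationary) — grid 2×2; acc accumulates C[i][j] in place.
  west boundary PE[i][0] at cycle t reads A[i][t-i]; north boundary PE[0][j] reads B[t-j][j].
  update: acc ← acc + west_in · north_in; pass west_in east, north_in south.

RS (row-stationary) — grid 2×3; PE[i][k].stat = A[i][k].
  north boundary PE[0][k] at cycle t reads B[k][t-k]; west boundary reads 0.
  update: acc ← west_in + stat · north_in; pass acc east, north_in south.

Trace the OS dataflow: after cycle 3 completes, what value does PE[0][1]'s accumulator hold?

PE[0][1].acc = 56

OS on a 2×2 grid — tracing PE[0][1] and its feeders:
  after 0 — PE[0][0] acc=28, pass-E 4, pass-S 7
  after 0 — PE[0][1] acc=0, pass-E 0, pass-S 0
  after 1 — PE[0][0] acc=42, pass-E 2, pass-S 7
  after 1 — PE[0][1] acc=16, pass-E 4, pass-S 4
  after 2 — PE[0][0] acc=74, pass-E 4, pass-S 8
  after 2 — PE[0][1] acc=32, pass-E 2, pass-S 8
  after 3 — PE[0][0] acc=74, pass-E 0, pass-S 0
  after 3 — PE[0][1] acc=56, pass-E 4, pass-S 6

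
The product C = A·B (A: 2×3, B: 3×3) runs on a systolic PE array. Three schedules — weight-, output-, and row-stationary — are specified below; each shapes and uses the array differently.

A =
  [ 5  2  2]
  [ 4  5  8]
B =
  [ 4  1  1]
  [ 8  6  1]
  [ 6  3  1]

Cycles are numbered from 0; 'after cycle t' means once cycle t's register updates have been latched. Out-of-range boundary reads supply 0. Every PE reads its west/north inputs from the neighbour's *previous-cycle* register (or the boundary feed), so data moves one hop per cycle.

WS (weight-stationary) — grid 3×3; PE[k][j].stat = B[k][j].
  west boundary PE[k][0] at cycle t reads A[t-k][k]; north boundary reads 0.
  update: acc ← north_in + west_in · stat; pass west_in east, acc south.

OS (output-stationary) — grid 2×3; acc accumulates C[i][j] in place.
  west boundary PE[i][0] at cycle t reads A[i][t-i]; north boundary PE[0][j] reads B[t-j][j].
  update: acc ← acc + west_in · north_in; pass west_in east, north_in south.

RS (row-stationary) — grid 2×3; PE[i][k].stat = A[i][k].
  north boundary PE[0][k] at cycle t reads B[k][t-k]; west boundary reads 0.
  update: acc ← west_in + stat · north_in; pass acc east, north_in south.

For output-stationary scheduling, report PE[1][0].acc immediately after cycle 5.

PE[1][0].acc = 104

OS 2×3: PE[1][0] cycle-by-cycle (with neighbour feeds):
  t=0 PE[0][0]: acc=20 h=5 v=4
  t=0 PE[1][0]: acc=0 h=0 v=0
  t=1 PE[0][0]: acc=36 h=2 v=8
  t=1 PE[1][0]: acc=16 h=4 v=4
  t=2 PE[0][0]: acc=48 h=2 v=6
  t=2 PE[1][0]: acc=56 h=5 v=8
  t=3 PE[0][0]: acc=48 h=0 v=0
  t=3 PE[1][0]: acc=104 h=8 v=6
  t=4 PE[0][0]: acc=48 h=0 v=0
  t=4 PE[1][0]: acc=104 h=0 v=0
  t=5 PE[0][0]: acc=48 h=0 v=0
  t=5 PE[1][0]: acc=104 h=0 v=0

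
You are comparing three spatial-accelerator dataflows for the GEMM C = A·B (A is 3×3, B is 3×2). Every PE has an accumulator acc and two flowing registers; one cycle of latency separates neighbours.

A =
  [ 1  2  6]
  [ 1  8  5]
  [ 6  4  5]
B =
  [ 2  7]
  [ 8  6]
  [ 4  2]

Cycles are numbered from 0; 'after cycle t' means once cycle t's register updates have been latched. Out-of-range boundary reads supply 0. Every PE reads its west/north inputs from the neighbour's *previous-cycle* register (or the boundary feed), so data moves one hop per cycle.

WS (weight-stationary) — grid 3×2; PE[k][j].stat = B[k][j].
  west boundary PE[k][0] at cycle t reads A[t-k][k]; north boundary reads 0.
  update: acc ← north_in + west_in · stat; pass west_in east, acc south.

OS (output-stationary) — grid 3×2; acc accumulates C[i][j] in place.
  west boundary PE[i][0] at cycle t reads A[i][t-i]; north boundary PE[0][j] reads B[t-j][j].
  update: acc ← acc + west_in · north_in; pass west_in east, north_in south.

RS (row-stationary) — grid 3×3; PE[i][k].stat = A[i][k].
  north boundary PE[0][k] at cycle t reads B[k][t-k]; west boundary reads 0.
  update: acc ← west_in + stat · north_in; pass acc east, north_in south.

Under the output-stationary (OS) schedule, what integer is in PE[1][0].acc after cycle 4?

PE[1][0].acc = 86

OS (3×2). Following PE[1][0] plus its west/north inputs:
  @0  [0,0]  acc 2  |  →1  ↓2
  @0  [1,0]  acc 0  |  →0  ↓0
  @1  [0,0]  acc 18  |  →2  ↓8
  @1  [1,0]  acc 2  |  →1  ↓2
  @2  [0,0]  acc 42  |  →6  ↓4
  @2  [1,0]  acc 66  |  →8  ↓8
  @3  [0,0]  acc 42  |  →0  ↓0
  @3  [1,0]  acc 86  |  →5  ↓4
  @4  [0,0]  acc 42  |  →0  ↓0
  @4  [1,0]  acc 86  |  →0  ↓0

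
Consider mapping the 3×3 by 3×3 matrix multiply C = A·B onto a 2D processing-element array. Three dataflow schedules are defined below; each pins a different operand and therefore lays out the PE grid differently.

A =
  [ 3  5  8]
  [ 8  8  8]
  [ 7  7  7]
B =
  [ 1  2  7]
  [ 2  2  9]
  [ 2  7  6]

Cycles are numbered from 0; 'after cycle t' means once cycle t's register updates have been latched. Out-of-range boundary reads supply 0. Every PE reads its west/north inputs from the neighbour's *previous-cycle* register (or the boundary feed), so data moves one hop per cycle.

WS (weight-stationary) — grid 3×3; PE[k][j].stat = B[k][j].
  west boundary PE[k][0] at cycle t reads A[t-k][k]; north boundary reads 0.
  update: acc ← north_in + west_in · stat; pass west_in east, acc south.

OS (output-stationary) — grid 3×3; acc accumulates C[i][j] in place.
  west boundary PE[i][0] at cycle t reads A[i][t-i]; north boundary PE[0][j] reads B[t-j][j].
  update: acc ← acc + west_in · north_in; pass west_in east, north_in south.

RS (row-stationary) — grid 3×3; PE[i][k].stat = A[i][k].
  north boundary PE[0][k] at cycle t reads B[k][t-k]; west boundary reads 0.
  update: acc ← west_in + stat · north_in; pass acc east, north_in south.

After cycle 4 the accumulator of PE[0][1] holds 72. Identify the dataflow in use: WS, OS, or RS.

— WS: 3×3; PE[0][1] trace:
  t=0 PE[0][1]: acc=0 h=0 v=0
  t=1 PE[0][1]: acc=6 h=3 v=6
  t=2 PE[0][1]: acc=16 h=8 v=16
  t=3 PE[0][1]: acc=14 h=7 v=14
  t=4 PE[0][1]: acc=0 h=0 v=0
— OS: 3×3; PE[0][1] trace:
  t=0 PE[0][1]: acc=0 h=0 v=0
  t=1 PE[0][1]: acc=6 h=3 v=2
  t=2 PE[0][1]: acc=16 h=5 v=2
  t=3 PE[0][1]: acc=72 h=8 v=7
  t=4 PE[0][1]: acc=72 h=0 v=0
— RS: 3×3; PE[0][1] trace:
  t=0 PE[0][1]: acc=0 h=0 v=0
  t=1 PE[0][1]: acc=13 h=13 v=2
  t=2 PE[0][1]: acc=16 h=16 v=2
  t=3 PE[0][1]: acc=66 h=66 v=9
  t=4 PE[0][1]: acc=0 h=0 v=0

dataflow = OS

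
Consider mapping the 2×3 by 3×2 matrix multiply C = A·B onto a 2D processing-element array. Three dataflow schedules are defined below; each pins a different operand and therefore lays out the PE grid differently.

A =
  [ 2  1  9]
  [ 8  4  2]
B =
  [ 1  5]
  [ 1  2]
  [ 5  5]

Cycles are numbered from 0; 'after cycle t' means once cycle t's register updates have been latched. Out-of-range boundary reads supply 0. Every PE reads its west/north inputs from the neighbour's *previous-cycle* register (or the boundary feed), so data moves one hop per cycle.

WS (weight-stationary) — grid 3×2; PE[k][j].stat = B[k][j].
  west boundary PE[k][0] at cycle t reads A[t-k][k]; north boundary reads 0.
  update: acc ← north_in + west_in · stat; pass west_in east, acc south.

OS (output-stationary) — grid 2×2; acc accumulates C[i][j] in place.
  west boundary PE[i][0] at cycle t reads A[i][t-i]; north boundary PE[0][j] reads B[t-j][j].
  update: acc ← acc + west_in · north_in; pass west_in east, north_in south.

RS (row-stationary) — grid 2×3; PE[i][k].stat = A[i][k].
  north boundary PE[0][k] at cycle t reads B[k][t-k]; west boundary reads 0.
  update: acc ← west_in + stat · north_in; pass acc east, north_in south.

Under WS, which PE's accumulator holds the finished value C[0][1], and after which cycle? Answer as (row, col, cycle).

WS: C[0][1] accumulates in PE[2][1]:
  cycle 0: PE[2][1] → acc 0, east 0, south 0
  cycle 1: PE[2][1] → acc 0, east 0, south 0
  cycle 2: PE[2][1] → acc 0, east 0, south 0
  cycle 3: PE[2][1] → acc 57, east 9, south 57

(row, col, cycle) = (2, 1, 3)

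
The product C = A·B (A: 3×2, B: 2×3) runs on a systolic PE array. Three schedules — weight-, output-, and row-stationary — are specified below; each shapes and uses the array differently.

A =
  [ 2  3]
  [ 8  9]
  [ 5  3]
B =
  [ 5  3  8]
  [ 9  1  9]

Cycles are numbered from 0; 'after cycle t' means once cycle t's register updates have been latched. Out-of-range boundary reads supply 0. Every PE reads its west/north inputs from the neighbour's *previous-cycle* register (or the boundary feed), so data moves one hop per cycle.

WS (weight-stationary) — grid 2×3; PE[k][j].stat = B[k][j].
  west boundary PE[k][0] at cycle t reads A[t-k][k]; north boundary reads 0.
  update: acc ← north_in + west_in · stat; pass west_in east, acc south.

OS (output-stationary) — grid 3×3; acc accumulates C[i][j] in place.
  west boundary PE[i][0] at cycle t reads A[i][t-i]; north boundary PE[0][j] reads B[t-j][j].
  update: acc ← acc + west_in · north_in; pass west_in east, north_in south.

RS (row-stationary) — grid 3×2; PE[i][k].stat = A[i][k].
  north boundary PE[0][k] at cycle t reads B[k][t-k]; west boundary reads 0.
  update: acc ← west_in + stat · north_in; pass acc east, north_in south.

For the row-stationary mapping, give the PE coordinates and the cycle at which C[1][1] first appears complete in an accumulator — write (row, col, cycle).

(row, col, cycle) = (1, 1, 3)

RS: C[1][1] accumulates in PE[1][1]:
  0: (1,1).acc=0  regs=<0,0>
  1: (1,1).acc=0  regs=<0,0>
  2: (1,1).acc=121  regs=<121,9>
  3: (1,1).acc=33  regs=<33,1>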